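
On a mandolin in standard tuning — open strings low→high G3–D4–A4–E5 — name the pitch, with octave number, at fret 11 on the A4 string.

The open A4 string plus 11 semitones: A–A#–B–C–…–F#–G–G#.
The walk passes from B into C once, so the octave number goes from 4 to 5.

G#5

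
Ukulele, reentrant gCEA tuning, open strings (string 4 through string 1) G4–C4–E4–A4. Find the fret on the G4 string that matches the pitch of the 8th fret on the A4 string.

10

Fret 8 on A4 is MIDI 69 + 8 = 77 (F5). On the G4 string (open MIDI 67), that pitch is 77 − 67 = fret 10.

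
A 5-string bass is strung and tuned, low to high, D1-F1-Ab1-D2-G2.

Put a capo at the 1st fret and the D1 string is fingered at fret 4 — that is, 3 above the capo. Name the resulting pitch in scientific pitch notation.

The capo raises the open D1 by 1 semitone to Eb1; fretting 3 more gives D1 + 1 + 3 = D1 + 4 semitones = Gb1.

Gb1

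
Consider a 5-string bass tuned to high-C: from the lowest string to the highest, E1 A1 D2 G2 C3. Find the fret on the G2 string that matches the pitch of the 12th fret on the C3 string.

Fret 12 on C3 is MIDI 48 + 12 = 60 (C4). On the G2 string (open MIDI 43), that pitch is 60 − 43 = fret 17.

17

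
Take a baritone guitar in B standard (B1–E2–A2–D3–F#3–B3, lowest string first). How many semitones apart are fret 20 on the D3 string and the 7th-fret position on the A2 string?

D3 at fret 20 → A#4 (MIDI 70); A2 at fret 7 → E3 (MIDI 52).
70 − 52 = 18, so the two pitches are 18 semitones apart, with A#4 the higher.

18 semitones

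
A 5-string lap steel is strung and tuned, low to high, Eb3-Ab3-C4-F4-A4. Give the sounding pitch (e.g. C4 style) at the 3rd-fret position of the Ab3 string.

Ab3 is MIDI 56. Adding 3 gives 59, which is B3.

B3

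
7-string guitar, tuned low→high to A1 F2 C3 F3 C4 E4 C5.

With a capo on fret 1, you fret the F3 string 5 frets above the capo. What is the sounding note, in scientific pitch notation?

The capo raises the open F3 by 1 semitone to F♯3; fretting 5 more gives F3 + 1 + 5 = F3 + 6 semitones = B3.

B3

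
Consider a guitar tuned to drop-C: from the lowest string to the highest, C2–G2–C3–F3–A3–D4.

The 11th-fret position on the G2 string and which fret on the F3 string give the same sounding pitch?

1

Fret 11 on G2 is MIDI 43 + 11 = 54 (F#3). On the F3 string (open MIDI 53), that pitch is 54 − 53 = fret 1.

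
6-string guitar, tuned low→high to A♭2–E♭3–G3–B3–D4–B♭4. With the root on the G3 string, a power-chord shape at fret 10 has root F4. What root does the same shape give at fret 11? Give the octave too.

Moving from fret 10 to fret 11 shifts the root by 1 semitone.
F4 up 1 semitone is G♭4.

G♭4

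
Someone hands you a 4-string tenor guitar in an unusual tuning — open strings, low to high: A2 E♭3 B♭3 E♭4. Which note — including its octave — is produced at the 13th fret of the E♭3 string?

Each fret is one semitone, so E♭3 + 13 = E4.

E4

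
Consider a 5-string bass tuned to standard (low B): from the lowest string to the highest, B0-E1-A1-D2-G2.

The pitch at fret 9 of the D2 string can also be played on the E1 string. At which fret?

D2 at fret 9 is D2 + 9 semitones = B2.
The open E1 string is 10 semitones below the open D2, so the same pitch on the E1 string lies at fret 9 + 10 = 19.

19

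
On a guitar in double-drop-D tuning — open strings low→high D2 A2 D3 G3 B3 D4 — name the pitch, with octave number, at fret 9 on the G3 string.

G3 is MIDI 55. Adding 9 gives 64, which is E4.

E4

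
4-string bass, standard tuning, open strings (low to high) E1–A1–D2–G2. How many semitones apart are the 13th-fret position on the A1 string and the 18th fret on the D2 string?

A1 at fret 13 → A#2 (MIDI 46); D2 at fret 18 → G#3 (MIDI 56).
46 − 56 = -10, so the two pitches are 10 semitones apart, with G#3 the higher.

10 semitones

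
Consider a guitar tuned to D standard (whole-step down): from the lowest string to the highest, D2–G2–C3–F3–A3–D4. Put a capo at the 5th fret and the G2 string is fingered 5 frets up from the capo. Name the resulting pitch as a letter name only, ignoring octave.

F

The capo raises the open G2 by 5 semitones to C3; fretting 5 more gives G2 + 5 + 5 = G2 + 10 semitones, landing on F.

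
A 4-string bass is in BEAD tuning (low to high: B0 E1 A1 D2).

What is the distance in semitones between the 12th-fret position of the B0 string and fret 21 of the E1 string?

14 semitones

B0 at fret 12 → B1 (MIDI 35); E1 at fret 21 → C#3 (MIDI 49).
35 − 49 = -14, so the two pitches are 14 semitones apart, with C#3 the higher.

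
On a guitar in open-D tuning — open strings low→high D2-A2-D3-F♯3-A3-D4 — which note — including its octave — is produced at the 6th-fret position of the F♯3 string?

C4

F♯3 is MIDI 54. Adding 6 gives 60, which is C4.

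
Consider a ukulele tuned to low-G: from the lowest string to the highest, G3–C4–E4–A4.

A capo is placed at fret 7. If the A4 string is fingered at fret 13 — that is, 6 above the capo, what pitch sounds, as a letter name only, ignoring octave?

The capo raises the open A4 by 7 semitones to E5; fretting 6 more gives A4 + 7 + 6 = A4 + 13 semitones, landing on A♯.

A♯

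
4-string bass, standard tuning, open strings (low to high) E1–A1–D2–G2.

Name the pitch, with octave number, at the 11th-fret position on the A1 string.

The open A1 string plus 11 semitones: A–A#–B–C–…–F#–G–G#.
The walk passes from B into C once, so the octave number goes from 1 to 2.
(Equivalently spelled A♭2.)

G♯2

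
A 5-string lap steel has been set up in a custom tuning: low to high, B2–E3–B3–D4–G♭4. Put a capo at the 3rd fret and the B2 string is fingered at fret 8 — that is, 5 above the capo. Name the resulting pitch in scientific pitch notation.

G3

The capo raises the open B2 by 3 semitones to D3; fretting 5 more gives B2 + 3 + 5 = B2 + 8 semitones = G3.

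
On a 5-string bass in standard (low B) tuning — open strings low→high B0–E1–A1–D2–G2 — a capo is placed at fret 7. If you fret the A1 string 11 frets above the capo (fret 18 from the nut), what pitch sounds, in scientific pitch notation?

D#3

The capo raises the open A1 by 7 semitones to E2; fretting 11 more gives A1 + 7 + 11 = A1 + 18 semitones = D#3.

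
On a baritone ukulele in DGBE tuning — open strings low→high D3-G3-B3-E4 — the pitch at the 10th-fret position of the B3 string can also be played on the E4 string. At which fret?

Fret 10 on B3 is MIDI 59 + 10 = 69 (A4). On the E4 string (open MIDI 64), that pitch is 69 − 64 = fret 5.

5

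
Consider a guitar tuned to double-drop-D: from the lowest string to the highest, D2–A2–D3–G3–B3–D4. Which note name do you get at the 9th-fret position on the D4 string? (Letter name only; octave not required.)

The open D4 string plus 9 semitones: D–D#–E–F–F#–G–G#–A–A#–B.

B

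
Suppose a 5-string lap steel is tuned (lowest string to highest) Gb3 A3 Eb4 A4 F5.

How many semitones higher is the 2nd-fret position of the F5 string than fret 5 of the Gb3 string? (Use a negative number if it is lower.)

20 semitones

F5 at fret 2 → G5 (MIDI 79); Gb3 at fret 5 → B3 (MIDI 59).
79 − 59 = 20, so the two pitches are 20 semitones apart.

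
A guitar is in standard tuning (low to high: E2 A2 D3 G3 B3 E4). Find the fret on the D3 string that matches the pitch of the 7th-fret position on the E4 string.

21

Fret 7 on E4 is MIDI 64 + 7 = 71 (B4). On the D3 string (open MIDI 50), that pitch is 71 − 50 = fret 21.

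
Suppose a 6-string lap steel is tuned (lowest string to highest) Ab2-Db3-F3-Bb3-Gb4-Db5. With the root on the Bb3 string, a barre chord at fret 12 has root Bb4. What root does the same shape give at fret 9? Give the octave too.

Moving from fret 12 to fret 9 shifts the root by -3 semitones.
Bb4 down 3 semitones is G4.

G4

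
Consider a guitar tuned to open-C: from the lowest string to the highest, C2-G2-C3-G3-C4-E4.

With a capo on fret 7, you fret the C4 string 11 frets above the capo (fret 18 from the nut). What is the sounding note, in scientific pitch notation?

F♯5

The capo raises the open C4 by 7 semitones to G4; fretting 11 more gives C4 + 7 + 11 = C4 + 18 semitones = F♯5.
(Also written G♭.)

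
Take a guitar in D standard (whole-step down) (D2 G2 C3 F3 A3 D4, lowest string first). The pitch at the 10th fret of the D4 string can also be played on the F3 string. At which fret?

D4 at fret 10 is D4 + 10 semitones = C5.
The open F3 string is 9 semitones below the open D4, so the same pitch on the F3 string lies at fret 10 + 9 = 19.

19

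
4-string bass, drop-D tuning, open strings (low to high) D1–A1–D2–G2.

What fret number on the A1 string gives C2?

C2 is 3 semitones above the open A1 (A–A#–B–C), so it sits at fret 3.

3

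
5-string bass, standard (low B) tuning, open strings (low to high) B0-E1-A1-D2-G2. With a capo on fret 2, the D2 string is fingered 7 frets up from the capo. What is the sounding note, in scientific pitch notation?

B2

The capo raises the open D2 by 2 semitones to E2; fretting 7 more gives D2 + 2 + 7 = D2 + 9 semitones = B2.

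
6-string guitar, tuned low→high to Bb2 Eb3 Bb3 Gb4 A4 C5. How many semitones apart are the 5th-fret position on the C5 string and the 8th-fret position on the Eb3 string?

18 semitones

C5 at fret 5 → F5 (MIDI 77); Eb3 at fret 8 → B3 (MIDI 59).
77 − 59 = 18, so the two pitches are 18 semitones apart, with F5 the higher.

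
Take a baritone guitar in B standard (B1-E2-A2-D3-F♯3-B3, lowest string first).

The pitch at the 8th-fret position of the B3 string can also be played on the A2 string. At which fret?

Fret 8 on B3 is MIDI 59 + 8 = 67 (G4). On the A2 string (open MIDI 45), that pitch is 67 − 45 = fret 22.

22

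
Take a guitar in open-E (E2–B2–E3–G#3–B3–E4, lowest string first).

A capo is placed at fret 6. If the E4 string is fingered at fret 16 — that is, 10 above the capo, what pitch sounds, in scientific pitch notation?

G#5

The capo raises the open E4 by 6 semitones to A#4; fretting 10 more gives E4 + 6 + 10 = E4 + 16 semitones = G#5.
(Also written Ab.)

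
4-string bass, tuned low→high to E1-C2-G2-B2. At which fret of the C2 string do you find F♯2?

6

F♯2 is 6 semitones above the open C2 (C–C#–D–D#–E–F–F#), so it sits at fret 6.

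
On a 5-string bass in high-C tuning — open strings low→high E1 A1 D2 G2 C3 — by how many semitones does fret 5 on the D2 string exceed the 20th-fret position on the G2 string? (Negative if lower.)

-20 semitones

D2 at fret 5 → G2 (MIDI 43); G2 at fret 20 → D#4 (MIDI 63).
43 − 63 = -20, so the two pitches are 20 semitones apart.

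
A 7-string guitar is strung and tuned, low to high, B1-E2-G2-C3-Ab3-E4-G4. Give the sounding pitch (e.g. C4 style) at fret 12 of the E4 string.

The open E4 string plus 12 semitones: E–F–Gb–G–…–D–Eb–E.
The walk passes from B into C once, so the octave number goes from 4 to 5.

E5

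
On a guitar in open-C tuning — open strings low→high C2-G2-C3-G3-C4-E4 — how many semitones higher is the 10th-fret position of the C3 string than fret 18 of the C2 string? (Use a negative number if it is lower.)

4 semitones

C3 at fret 10 → A♯3 (MIDI 58); C2 at fret 18 → F♯3 (MIDI 54).
58 − 54 = 4, so the two pitches are 4 semitones apart.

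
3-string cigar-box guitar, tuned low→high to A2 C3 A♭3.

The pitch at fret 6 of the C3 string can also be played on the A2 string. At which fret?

Fret 6 on C3 is MIDI 48 + 6 = 54 (G♭3). On the A2 string (open MIDI 45), that pitch is 54 − 45 = fret 9.

9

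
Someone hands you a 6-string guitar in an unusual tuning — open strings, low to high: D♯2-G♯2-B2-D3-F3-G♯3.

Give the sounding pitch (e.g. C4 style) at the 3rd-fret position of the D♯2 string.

F♯2

The open D♯2 string plus 3 semitones: D#–E–F–F#.
No B→C boundary is crossed, so the octave stays at 2.
(Equivalently spelled G♭2.)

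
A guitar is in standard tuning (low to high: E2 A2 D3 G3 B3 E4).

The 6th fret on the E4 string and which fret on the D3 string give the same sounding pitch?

20

Fret 6 on E4 is MIDI 64 + 6 = 70 (A#4). On the D3 string (open MIDI 50), that pitch is 70 − 50 = fret 20.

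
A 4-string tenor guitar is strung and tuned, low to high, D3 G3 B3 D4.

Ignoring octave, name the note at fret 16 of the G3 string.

B

G3 is MIDI 55. Adding 16 gives 71; 71 mod 12 = 11, i.e. B.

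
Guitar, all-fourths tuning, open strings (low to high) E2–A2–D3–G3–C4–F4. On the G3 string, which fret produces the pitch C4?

5

C4 is 5 semitones above the open G3 (G–G#–A–A#–B–C), so it sits at fret 5.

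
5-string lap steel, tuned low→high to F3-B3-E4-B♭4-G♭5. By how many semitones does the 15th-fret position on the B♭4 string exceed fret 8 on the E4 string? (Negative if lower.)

B♭4 at fret 15 → D♭6 (MIDI 85); E4 at fret 8 → C5 (MIDI 72).
85 − 72 = 13, so the two pitches are 13 semitones apart.

13 semitones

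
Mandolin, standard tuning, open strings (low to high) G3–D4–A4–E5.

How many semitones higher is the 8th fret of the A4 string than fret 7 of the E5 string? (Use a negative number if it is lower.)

A4 at fret 8 → F5 (MIDI 77); E5 at fret 7 → B5 (MIDI 83).
77 − 83 = -6, so the two pitches are 6 semitones apart.

-6 semitones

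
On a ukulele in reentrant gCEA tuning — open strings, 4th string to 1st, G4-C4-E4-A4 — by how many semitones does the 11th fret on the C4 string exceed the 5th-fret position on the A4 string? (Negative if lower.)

C4 at fret 11 → B4 (MIDI 71); A4 at fret 5 → D5 (MIDI 74).
71 − 74 = -3, so the two pitches are 3 semitones apart.

-3 semitones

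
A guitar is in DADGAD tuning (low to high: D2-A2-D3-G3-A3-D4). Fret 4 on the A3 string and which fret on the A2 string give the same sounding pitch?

Fret 4 on A3 is MIDI 57 + 4 = 61 (C#4). On the A2 string (open MIDI 45), that pitch is 61 − 45 = fret 16.

16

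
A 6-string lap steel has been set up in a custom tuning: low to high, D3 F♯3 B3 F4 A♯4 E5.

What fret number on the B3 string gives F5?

18

F5 is 18 semitones above the open B3 (B–C–C#–D–…–D#–E–F), so it sits at fret 18.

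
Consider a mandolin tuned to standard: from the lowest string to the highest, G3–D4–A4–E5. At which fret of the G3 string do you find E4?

E4 is 9 semitones above the open G3 (G–G#–A–A#–B–C–C#–D–D#–E), so it sits at fret 9.

9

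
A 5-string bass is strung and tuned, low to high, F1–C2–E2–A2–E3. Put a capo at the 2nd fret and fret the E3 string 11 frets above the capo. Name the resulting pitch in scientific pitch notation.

F4

The capo raises the open E3 by 2 semitones to F#3; fretting 11 more gives E3 + 2 + 11 = E3 + 13 semitones = F4.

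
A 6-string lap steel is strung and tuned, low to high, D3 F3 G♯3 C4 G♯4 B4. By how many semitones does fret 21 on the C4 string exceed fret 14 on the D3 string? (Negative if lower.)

C4 at fret 21 → A5 (MIDI 81); D3 at fret 14 → E4 (MIDI 64).
81 − 64 = 17, so the two pitches are 17 semitones apart.

17 semitones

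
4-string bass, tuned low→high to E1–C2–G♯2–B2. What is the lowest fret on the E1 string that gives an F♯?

2

From E1, count semitones up the chromatic scale until reaching F♯: E–F–F# — 2 steps.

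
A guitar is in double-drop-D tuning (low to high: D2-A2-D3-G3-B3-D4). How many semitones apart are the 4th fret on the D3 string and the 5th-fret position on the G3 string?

6 semitones

D3 at fret 4 → F♯3 (MIDI 54); G3 at fret 5 → C4 (MIDI 60).
54 − 60 = -6, so the two pitches are 6 semitones apart, with C4 the higher.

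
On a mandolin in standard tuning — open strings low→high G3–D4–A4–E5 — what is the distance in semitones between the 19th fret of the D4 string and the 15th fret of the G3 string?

D4 at fret 19 → A5 (MIDI 81); G3 at fret 15 → A#4 (MIDI 70).
81 − 70 = 11, so the two pitches are 11 semitones apart, with A5 the higher.

11 semitones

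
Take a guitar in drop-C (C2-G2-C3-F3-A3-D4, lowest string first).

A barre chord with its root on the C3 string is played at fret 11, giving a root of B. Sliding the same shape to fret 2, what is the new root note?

Moving from fret 11 to fret 2 shifts the root by -9 semitones.
B down 9 semitones is D.

D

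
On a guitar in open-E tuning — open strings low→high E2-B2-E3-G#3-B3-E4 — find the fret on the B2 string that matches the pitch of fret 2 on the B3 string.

14

B3 at fret 2 is B3 + 2 semitones = C#4.
The open B2 string is 12 semitones below the open B3, so the same pitch on the B2 string lies at fret 2 + 12 = 14.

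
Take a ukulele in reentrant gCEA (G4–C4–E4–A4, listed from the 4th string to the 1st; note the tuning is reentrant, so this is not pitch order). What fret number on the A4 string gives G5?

10

G5 is 10 semitones above the open A4 (A–A#–B–C–…–F–F#–G), so it sits at fret 10.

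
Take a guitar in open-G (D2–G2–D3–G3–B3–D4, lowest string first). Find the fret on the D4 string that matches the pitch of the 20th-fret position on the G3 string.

G3 at fret 20 is G3 + 20 semitones = D#5.
The open D4 string is 7 semitones above the open G3, so the same pitch on the D4 string lies at fret 20 − 7 = 13.

13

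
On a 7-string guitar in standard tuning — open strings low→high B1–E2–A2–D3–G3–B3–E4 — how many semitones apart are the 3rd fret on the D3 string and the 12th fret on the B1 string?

6 semitones

D3 at fret 3 → F3 (MIDI 53); B1 at fret 12 → B2 (MIDI 47).
53 − 47 = 6, so the two pitches are 6 semitones apart, with F3 the higher.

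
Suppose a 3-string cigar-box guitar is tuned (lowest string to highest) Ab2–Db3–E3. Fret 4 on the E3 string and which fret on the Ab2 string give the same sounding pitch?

12

E3 at fret 4 is E3 + 4 semitones = Ab3.
The open Ab2 string is 8 semitones below the open E3, so the same pitch on the Ab2 string lies at fret 4 + 8 = 12.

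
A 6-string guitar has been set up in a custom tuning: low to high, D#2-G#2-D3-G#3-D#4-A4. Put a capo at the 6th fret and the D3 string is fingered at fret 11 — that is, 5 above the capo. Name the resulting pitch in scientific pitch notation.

The capo raises the open D3 by 6 semitones to G#3; fretting 5 more gives D3 + 6 + 5 = D3 + 11 semitones = C#4.
(Also written Db.)

C#4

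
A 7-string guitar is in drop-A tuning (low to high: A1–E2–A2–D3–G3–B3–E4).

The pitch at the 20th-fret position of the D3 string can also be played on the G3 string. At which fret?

Fret 20 on D3 is MIDI 50 + 20 = 70 (A#4). On the G3 string (open MIDI 55), that pitch is 70 − 55 = fret 15.

15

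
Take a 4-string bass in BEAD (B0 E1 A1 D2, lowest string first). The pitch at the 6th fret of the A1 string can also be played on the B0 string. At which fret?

16

Fret 6 on A1 is MIDI 33 + 6 = 39 (D#2). On the B0 string (open MIDI 23), that pitch is 39 − 23 = fret 16.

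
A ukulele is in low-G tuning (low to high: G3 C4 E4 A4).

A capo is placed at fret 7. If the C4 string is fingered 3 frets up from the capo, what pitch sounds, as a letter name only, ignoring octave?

A♯

The capo raises the open C4 by 7 semitones to G4; fretting 3 more gives C4 + 7 + 3 = C4 + 10 semitones, landing on A♯.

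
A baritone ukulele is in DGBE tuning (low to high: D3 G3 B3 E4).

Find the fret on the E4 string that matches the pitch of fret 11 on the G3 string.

G3 at fret 11 is G3 + 11 semitones = F#4.
The open E4 string is 9 semitones above the open G3, so the same pitch on the E4 string lies at fret 11 − 9 = 2.

2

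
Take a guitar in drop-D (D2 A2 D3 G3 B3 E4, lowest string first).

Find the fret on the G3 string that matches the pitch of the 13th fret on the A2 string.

A2 at fret 13 is A2 + 13 semitones = A#3.
The open G3 string is 10 semitones above the open A2, so the same pitch on the G3 string lies at fret 13 − 10 = 3.

3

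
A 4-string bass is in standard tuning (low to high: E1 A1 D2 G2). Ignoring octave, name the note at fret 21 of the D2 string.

The open D2 string plus 21 semitones: D–D#–E–F–…–A–A#–B.

B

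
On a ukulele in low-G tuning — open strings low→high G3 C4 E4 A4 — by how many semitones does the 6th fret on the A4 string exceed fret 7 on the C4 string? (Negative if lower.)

8 semitones

A4 at fret 6 → D#5 (MIDI 75); C4 at fret 7 → G4 (MIDI 67).
75 − 67 = 8, so the two pitches are 8 semitones apart.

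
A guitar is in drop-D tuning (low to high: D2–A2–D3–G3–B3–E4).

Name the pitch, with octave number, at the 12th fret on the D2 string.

The open D2 string plus 12 semitones: D–D#–E–F–…–C–C#–D.
The walk passes from B into C once, so the octave number goes from 2 to 3.

D3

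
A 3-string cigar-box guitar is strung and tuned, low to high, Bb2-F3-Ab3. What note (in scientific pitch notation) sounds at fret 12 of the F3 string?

The open F3 string plus 12 semitones: F–Gb–G–Ab–…–Eb–E–F.
The walk passes from B into C once, so the octave number goes from 3 to 4.

F4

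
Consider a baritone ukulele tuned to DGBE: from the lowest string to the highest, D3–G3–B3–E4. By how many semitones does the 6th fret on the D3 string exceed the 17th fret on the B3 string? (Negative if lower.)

-20 semitones

D3 at fret 6 → G#3 (MIDI 56); B3 at fret 17 → E5 (MIDI 76).
56 − 76 = -20, so the two pitches are 20 semitones apart.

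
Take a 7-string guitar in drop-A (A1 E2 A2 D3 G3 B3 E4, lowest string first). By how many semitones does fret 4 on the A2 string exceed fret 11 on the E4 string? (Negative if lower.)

-26 semitones

A2 at fret 4 → C#3 (MIDI 49); E4 at fret 11 → D#5 (MIDI 75).
49 − 75 = -26, so the two pitches are 26 semitones apart.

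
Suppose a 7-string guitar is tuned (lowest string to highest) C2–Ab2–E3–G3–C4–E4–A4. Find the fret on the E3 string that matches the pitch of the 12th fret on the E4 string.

24

Fret 12 on E4 is MIDI 64 + 12 = 76 (E5). On the E3 string (open MIDI 52), that pitch is 76 − 52 = fret 24.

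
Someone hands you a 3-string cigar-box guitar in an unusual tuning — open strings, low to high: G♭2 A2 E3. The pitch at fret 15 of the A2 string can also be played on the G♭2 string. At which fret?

Fret 15 on A2 is MIDI 45 + 15 = 60 (C4). On the G♭2 string (open MIDI 42), that pitch is 60 − 42 = fret 18.

18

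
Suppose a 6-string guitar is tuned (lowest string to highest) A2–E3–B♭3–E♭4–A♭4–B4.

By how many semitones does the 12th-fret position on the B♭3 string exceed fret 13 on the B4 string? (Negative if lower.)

B♭3 at fret 12 → B♭4 (MIDI 70); B4 at fret 13 → C6 (MIDI 84).
70 − 84 = -14, so the two pitches are 14 semitones apart.

-14 semitones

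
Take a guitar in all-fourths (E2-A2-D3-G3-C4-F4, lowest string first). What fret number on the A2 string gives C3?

C3 is 3 semitones above the open A2 (A–A#–B–C), so it sits at fret 3.

3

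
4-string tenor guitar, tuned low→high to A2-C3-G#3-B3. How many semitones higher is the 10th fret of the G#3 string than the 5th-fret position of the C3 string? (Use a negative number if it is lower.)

G#3 at fret 10 → F#4 (MIDI 66); C3 at fret 5 → F3 (MIDI 53).
66 − 53 = 13, so the two pitches are 13 semitones apart.

13 semitones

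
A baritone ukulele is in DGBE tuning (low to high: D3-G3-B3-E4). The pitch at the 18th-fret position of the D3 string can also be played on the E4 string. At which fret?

Fret 18 on D3 is MIDI 50 + 18 = 68 (G#4). On the E4 string (open MIDI 64), that pitch is 68 − 64 = fret 4.

4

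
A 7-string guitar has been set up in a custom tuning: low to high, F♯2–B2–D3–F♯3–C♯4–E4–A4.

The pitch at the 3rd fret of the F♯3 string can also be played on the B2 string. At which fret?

10

Fret 3 on F♯3 is MIDI 54 + 3 = 57 (A3). On the B2 string (open MIDI 47), that pitch is 57 − 47 = fret 10.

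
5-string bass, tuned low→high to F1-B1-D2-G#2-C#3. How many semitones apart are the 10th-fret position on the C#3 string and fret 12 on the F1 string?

C#3 at fret 10 → B3 (MIDI 59); F1 at fret 12 → F2 (MIDI 41).
59 − 41 = 18, so the two pitches are 18 semitones apart, with B3 the higher.

18 semitones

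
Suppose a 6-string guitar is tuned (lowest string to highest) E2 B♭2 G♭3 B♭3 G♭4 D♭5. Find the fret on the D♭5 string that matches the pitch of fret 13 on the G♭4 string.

6

G♭4 at fret 13 is G♭4 + 13 semitones = G5.
The open D♭5 string is 7 semitones above the open G♭4, so the same pitch on the D♭5 string lies at fret 13 − 7 = 6.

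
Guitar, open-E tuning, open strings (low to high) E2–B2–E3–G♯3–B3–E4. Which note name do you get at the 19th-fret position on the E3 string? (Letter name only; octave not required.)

B

E3 is MIDI 52. Adding 19 gives 71; 71 mod 12 = 11, i.e. B.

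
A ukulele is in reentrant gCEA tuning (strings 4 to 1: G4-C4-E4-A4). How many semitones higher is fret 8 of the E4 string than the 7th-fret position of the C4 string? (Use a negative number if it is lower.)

E4 at fret 8 → C5 (MIDI 72); C4 at fret 7 → G4 (MIDI 67).
72 − 67 = 5, so the two pitches are 5 semitones apart.

5 semitones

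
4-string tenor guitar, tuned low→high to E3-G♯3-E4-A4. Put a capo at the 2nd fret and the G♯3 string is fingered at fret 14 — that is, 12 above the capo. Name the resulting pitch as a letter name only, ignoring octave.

A♯

The capo raises the open G♯3 by 2 semitones to A♯3; fretting 12 more gives G♯3 + 2 + 12 = G♯3 + 14 semitones, landing on A♯.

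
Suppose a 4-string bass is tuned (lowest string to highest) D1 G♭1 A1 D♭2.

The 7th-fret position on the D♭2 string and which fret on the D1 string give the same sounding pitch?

18

D♭2 at fret 7 is D♭2 + 7 semitones = A♭2.
The open D1 string is 11 semitones below the open D♭2, so the same pitch on the D1 string lies at fret 7 + 11 = 18.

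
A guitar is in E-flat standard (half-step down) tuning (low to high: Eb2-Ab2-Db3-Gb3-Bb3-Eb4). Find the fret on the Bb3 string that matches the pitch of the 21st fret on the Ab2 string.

Ab2 at fret 21 is Ab2 + 21 semitones = F4.
The open Bb3 string is 14 semitones above the open Ab2, so the same pitch on the Bb3 string lies at fret 21 − 14 = 7.

7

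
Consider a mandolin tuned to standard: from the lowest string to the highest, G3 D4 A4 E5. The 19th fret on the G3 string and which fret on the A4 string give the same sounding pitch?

G3 at fret 19 is G3 + 19 semitones = D5.
The open A4 string is 14 semitones above the open G3, so the same pitch on the A4 string lies at fret 19 − 14 = 5.

5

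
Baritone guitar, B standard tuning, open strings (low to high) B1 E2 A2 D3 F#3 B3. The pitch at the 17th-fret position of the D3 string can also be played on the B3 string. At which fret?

D3 at fret 17 is D3 + 17 semitones = G4.
The open B3 string is 9 semitones above the open D3, so the same pitch on the B3 string lies at fret 17 − 9 = 8.

8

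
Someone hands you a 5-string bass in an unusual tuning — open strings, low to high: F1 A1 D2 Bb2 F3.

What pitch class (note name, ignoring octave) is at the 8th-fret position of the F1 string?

Db

The open F1 string plus 8 semitones: F–Gb–G–Ab–A–Bb–B–C–Db.
(Equivalently spelled C#.)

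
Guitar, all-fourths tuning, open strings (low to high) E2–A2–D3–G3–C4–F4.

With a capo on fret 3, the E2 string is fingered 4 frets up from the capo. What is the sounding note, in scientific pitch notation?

The capo raises the open E2 by 3 semitones to G2; fretting 4 more gives E2 + 3 + 4 = E2 + 7 semitones = B2.

B2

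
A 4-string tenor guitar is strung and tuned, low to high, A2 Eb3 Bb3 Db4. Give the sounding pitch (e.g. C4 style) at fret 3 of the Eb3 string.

Each fret is one semitone, so Eb3 + 3 = Gb3.
(Equivalently spelled F#3.)

Gb3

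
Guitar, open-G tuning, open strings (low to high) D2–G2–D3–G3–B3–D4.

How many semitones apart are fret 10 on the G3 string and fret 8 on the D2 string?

G3 at fret 10 → F4 (MIDI 65); D2 at fret 8 → A#2 (MIDI 46).
65 − 46 = 19, so the two pitches are 19 semitones apart, with F4 the higher.

19 semitones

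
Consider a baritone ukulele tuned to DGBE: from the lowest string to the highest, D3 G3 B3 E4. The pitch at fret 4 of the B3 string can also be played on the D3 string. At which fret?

Fret 4 on B3 is MIDI 59 + 4 = 63 (D#4). On the D3 string (open MIDI 50), that pitch is 63 − 50 = fret 13.

13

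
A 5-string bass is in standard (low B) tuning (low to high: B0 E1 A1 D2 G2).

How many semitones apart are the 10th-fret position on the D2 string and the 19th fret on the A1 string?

D2 at fret 10 → C3 (MIDI 48); A1 at fret 19 → E3 (MIDI 52).
48 − 52 = -4, so the two pitches are 4 semitones apart, with E3 the higher.

4 semitones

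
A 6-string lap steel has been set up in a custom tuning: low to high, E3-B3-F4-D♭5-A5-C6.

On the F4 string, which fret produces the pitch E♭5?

10

E♭5 is 10 semitones above the open F4 (F–Gb–G–Ab–…–Db–D–Eb), so it sits at fret 10.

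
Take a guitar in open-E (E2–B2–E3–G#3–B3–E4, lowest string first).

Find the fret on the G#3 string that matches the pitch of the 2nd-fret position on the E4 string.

E4 at fret 2 is E4 + 2 semitones = F#4.
The open G#3 string is 8 semitones below the open E4, so the same pitch on the G#3 string lies at fret 2 + 8 = 10.

10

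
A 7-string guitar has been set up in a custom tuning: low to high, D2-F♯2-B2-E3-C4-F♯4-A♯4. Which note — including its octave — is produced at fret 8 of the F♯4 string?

D5

F♯4 is MIDI 66. Adding 8 gives 74, which is D5.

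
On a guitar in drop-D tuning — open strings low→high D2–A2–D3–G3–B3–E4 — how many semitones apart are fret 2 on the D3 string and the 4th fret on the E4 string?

D3 at fret 2 → E3 (MIDI 52); E4 at fret 4 → G♯4 (MIDI 68).
52 − 68 = -16, so the two pitches are 16 semitones apart, with G♯4 the higher.

16 semitones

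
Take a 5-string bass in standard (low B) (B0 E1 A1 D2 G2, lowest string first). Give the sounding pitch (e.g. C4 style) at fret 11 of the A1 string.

G#2

Each fret is one semitone, so A1 + 11 = G#2.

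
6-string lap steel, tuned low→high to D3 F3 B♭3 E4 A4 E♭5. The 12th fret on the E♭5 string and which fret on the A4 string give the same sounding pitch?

Fret 12 on E♭5 is MIDI 75 + 12 = 87 (E♭6). On the A4 string (open MIDI 69), that pitch is 87 − 69 = fret 18.

18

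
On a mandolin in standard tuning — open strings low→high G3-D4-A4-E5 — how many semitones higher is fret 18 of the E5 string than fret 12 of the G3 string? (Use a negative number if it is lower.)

E5 at fret 18 → A#6 (MIDI 94); G3 at fret 12 → G4 (MIDI 67).
94 − 67 = 27, so the two pitches are 27 semitones apart.

27 semitones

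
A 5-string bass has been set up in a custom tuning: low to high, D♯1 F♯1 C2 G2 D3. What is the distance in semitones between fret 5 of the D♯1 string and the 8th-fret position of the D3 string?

26 semitones

D♯1 at fret 5 → G♯1 (MIDI 32); D3 at fret 8 → A♯3 (MIDI 58).
32 − 58 = -26, so the two pitches are 26 semitones apart, with A♯3 the higher.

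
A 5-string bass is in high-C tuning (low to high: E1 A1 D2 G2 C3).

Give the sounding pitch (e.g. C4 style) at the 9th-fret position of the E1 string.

E1 is MIDI 28. Adding 9 gives 37, which is C#2.
(Equivalently spelled Db2.)

C#2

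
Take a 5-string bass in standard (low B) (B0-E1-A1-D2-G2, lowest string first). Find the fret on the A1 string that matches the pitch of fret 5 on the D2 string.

D2 at fret 5 is D2 + 5 semitones = G2.
The open A1 string is 5 semitones below the open D2, so the same pitch on the A1 string lies at fret 5 + 5 = 10.

10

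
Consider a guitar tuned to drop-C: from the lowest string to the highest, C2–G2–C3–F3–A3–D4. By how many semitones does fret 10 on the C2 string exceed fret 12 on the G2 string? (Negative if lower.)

-9 semitones

C2 at fret 10 → A#2 (MIDI 46); G2 at fret 12 → G3 (MIDI 55).
46 − 55 = -9, so the two pitches are 9 semitones apart.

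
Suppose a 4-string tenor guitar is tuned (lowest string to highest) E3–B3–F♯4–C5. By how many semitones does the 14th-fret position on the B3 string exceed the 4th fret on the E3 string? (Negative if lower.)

17 semitones

B3 at fret 14 → C♯5 (MIDI 73); E3 at fret 4 → G♯3 (MIDI 56).
73 − 56 = 17, so the two pitches are 17 semitones apart.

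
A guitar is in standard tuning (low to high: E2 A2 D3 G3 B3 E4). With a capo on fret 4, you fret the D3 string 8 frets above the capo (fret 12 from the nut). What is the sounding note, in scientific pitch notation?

The capo raises the open D3 by 4 semitones to F♯3; fretting 8 more gives D3 + 4 + 8 = D3 + 12 semitones = D4.

D4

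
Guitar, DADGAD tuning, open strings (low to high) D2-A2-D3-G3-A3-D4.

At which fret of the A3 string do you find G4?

10

G4 is 10 semitones above the open A3 (A–A#–B–C–…–F–F#–G), so it sits at fret 10.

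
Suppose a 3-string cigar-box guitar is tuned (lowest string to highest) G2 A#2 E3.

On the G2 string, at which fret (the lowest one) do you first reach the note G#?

1

From G2, count semitones up the chromatic scale until reaching G#: G–G# — 1 step.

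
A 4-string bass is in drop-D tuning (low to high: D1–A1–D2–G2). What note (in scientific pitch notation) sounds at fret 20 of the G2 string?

Each fret is one semitone, so G2 + 20 = D♯4.

D♯4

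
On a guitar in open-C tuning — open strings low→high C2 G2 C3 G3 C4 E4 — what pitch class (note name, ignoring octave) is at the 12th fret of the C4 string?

C4 is MIDI 60. Adding 12 gives 72; 72 mod 12 = 0, i.e. C.

C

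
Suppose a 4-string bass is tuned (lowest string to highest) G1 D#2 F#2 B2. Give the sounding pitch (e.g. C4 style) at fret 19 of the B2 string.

B2 is MIDI 47. Adding 19 gives 66, which is F#4.
(Equivalently spelled Gb4.)

F#4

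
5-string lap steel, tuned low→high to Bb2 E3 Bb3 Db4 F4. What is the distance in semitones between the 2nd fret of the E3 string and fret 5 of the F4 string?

16 semitones

E3 at fret 2 → Gb3 (MIDI 54); F4 at fret 5 → Bb4 (MIDI 70).
54 − 70 = -16, so the two pitches are 16 semitones apart, with Bb4 the higher.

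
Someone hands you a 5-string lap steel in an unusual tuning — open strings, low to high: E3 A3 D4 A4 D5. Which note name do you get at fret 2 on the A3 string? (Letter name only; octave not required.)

The open A3 string plus 2 semitones: A–Bb–B.

B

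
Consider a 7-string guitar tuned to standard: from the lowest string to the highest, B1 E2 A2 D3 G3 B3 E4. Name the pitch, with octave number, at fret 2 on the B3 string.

B3 is MIDI 59. Adding 2 gives 61, which is C♯4.

C♯4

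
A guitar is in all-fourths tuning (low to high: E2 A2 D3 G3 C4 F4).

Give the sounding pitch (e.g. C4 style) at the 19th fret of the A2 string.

The open A2 string plus 19 semitones: A–A#–B–C–…–D–D#–E.
The walk passes from B into C 2 times, so the octave number goes from 2 to 4.

E4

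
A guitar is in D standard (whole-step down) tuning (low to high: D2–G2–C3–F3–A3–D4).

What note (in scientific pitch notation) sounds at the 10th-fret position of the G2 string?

F3

G2 is MIDI 43. Adding 10 gives 53, which is F3.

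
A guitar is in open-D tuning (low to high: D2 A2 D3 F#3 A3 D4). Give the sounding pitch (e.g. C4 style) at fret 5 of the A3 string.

D4

A3 is MIDI 57. Adding 5 gives 62, which is D4.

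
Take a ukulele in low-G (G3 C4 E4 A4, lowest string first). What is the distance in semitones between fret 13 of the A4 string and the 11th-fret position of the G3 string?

16 semitones

A4 at fret 13 → A#5 (MIDI 82); G3 at fret 11 → F#4 (MIDI 66).
82 − 66 = 16, so the two pitches are 16 semitones apart, with A#5 the higher.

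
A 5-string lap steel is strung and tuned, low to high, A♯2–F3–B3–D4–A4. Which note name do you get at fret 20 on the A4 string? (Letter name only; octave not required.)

F

The open A4 string plus 20 semitones: A–A#–B–C–…–D#–E–F.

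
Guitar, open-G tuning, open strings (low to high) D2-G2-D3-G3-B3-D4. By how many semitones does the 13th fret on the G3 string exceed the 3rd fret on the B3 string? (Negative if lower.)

6 semitones

G3 at fret 13 → G♯4 (MIDI 68); B3 at fret 3 → D4 (MIDI 62).
68 − 62 = 6, so the two pitches are 6 semitones apart.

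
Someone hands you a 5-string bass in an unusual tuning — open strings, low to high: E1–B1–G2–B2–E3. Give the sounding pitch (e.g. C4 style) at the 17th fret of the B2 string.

E4

B2 is MIDI 47. Adding 17 gives 64, which is E4.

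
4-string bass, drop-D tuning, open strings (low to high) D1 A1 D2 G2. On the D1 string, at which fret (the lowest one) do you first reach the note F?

3

From D1, count semitones up the chromatic scale until reaching F: D–D#–E–F — 3 steps.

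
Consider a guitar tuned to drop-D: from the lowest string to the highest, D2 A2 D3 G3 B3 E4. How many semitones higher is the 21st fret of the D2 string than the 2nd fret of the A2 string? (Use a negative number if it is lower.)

12 semitones

D2 at fret 21 → B3 (MIDI 59); A2 at fret 2 → B2 (MIDI 47).
59 − 47 = 12, so the two pitches are 12 semitones apart.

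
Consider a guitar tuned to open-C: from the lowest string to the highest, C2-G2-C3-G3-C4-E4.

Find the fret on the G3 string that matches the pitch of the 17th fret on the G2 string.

Fret 17 on G2 is MIDI 43 + 17 = 60 (C4). On the G3 string (open MIDI 55), that pitch is 60 − 55 = fret 5.

5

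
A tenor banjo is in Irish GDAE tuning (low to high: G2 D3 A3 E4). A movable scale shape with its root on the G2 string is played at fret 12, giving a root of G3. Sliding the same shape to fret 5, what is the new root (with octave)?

Moving from fret 12 to fret 5 shifts the root by -7 semitones.
G3 down 7 semitones is C3.

C3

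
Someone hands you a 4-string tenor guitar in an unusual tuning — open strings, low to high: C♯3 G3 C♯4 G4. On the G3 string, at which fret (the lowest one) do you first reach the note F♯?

From G3, count semitones up the chromatic scale until reaching F♯: G–G#–A–A#–…–E–F–F# — 11 steps.

11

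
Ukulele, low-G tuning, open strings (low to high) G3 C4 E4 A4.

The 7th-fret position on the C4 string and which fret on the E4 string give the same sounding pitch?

3

C4 at fret 7 is C4 + 7 semitones = G4.
The open E4 string is 4 semitones above the open C4, so the same pitch on the E4 string lies at fret 7 − 4 = 3.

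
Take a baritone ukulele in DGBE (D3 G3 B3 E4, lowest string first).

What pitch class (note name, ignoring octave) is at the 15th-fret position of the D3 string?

D3 is MIDI 50. Adding 15 gives 65; 65 mod 12 = 5, i.e. F.

F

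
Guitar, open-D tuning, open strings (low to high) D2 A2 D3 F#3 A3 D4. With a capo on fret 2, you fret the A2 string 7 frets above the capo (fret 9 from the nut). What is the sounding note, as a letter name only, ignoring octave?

F#

The capo raises the open A2 by 2 semitones to B2; fretting 7 more gives A2 + 2 + 7 = A2 + 9 semitones, landing on F#.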